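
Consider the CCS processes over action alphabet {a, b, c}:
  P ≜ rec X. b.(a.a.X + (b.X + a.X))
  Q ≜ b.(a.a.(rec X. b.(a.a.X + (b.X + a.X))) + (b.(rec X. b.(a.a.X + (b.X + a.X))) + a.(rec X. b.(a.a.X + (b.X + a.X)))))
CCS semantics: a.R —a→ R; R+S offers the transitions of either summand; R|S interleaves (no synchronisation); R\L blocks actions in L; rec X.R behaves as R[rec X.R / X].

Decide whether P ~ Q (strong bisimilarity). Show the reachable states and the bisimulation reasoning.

YES

P's transition system — 3 states:
  s0 = rec X. b.(a.a.X + (b.X + a.X)) :: --b--▸ s1
  s1 = a.a.(rec X. b.(a.a.X + (b.X + a.X))) + (b.(rec X. b.(a.a.X + (b.X + a.X))) + a.(rec X. b.(a.a.X + (b.X + a.X)))) :: --a--▸ s0, --a--▸ s2, --b--▸ s0
  s2 = a.(rec X. b.(a.a.X + (b.X + a.X))) :: --a--▸ s0
Q's transition system — 4 states:
  t0 = b.(a.a.(rec X. b.(a.a.X + (b.X + a.X))) + (b.(rec X. b.(a.a.X + (b.X + a.X))) + a.(rec X. b.(a.a.X + (b.X + a.X))))) :: --b--▸ t1
  t1 = a.a.(rec X. b.(a.a.X + (b.X + a.X))) + (b.(rec X. b.(a.a.X + (b.X + a.X))) + a.(rec X. b.(a.a.X + (b.X + a.X)))) :: --a--▸ t2, --a--▸ t3, --b--▸ t3
  t2 = a.(rec X. b.(a.a.X + (b.X + a.X))) :: --a--▸ t3
  t3 = rec X. b.(a.a.X + (b.X + a.X)) :: --b--▸ t1
Bisimilarity quotient blocks:
  B0 = {s0, t0, t3}
  B1 = {s1, t1}
  B2 = {s2, t2}
s0 ∈ B0, t0 ∈ B0 → same block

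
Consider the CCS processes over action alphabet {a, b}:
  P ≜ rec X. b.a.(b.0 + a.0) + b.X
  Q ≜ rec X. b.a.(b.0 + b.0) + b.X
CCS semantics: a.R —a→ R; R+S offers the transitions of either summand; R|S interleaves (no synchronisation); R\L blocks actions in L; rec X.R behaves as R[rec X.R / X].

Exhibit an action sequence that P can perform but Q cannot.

LTS(P): 4 reachable states
  s0 = rec X. b.a.(b.0 + a.0) + b.X → -b-> s0, -b-> s1
  s1 = a.(b.0 + a.0) → -a-> s2
  s2 = b.0 + a.0 → -a-> s3, -b-> s3
  s3 = 0 → stopped
LTS(Q): 4 reachable states
  t0 = rec X. b.a.(b.0 + b.0) + b.X → -b-> t0, -b-> t1
  t1 = a.(b.0 + b.0) → -a-> t2
  t2 = b.0 + b.0 → -b-> t3
  t3 = 0 → stopped
Trace ⟨baa⟩ through P, begin at {s0}:
  [1] b ⇒ {s0, s1}
  [2] a ⇒ {s2}
  [3] a ⇒ {s3}
  P completes σ.
Trace ⟨baa⟩ through Q, begin at {t0}:
  [1] b ⇒ {t0, t1}
  [2] a ⇒ {t2}
  [3] a ⇒ no successor for Q

baa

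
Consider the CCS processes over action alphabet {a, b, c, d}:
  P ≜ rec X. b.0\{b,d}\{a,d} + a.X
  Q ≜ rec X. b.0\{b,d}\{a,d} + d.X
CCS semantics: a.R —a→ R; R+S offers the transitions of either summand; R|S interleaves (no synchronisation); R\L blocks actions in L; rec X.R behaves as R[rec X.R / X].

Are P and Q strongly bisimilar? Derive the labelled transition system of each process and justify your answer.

LTS(P): 2 reachable states
  s0 = rec X. b.0\{b,d}\{a,d} + a.X :: —a→ s0, —b→ s1
  s1 = 0\{b,d}\{a,d} :: deadlocked
LTS(Q): 2 reachable states
  t0 = rec X. b.0\{b,d}\{a,d} + d.X :: —b→ t1, —d→ t0
  t1 = 0\{b,d}\{a,d} :: deadlocked
Bisimilarity quotient blocks:
  B0 = {s0}
  B1 = {s1, t1}
  B2 = {t0}
s0 ∈ B0, t0 ∈ B2 → different blocks

NO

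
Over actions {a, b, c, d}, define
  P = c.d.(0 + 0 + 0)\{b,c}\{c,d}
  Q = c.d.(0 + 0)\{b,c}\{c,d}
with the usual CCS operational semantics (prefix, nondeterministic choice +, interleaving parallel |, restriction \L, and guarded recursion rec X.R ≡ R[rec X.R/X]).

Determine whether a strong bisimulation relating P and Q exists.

LTS(P): 3 reachable states
  p0 = c.d.(0 + 0 + 0)\{b,c}\{c,d} :: ··c··> p1
  p1 = d.(0 + 0 + 0)\{b,c}\{c,d} :: ··d··> p2
  p2 = (0 + 0 + 0)\{b,c}\{c,d} :: stopped
LTS(Q): 3 reachable states
  q0 = c.d.(0 + 0)\{b,c}\{c,d} :: ··c··> q1
  q1 = d.(0 + 0)\{b,c}\{c,d} :: ··d··> q2
  q2 = (0 + 0)\{b,c}\{c,d} :: stopped
Partition-refinement fixed point:
  B0 = {p0, q0}
  B1 = {p1, q1}
  B2 = {p2, q2}
p0 ∈ B0, q0 ∈ B0 → same block

P ~ Q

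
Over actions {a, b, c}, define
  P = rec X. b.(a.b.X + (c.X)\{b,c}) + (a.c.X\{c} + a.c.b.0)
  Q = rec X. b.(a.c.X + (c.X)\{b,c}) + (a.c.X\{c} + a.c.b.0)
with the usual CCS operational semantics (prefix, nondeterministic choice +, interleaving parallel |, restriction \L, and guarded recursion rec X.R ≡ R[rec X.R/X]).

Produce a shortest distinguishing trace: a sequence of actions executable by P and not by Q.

LTS(P): 12 reachable states
  p0 = rec X. b.(a.b.X + (c.X)\{b,c}) + (a.c.X\{c} + a.c.b.0) has moves —a→ p1, —a→ p2, —b→ p3
  p1 = c.(rec X. b.(a.b.X + (c.X)\{b,c}) + (a.c.X\{c} + a.c.b.0))\{c} has moves —c→ p4
  p2 = c.b.0 has moves —c→ p5
  p3 = a.b.(rec X. b.(a.b.X + (c.X)\{b,c}) + (a.c.X\{c} + a.c.b.0)) + (c.(rec X. b.(a.b.X + (c.X)\{b,c}) + (a.c.X\{c} + a.c.b.0)))\{b,c} has moves —a→ p6
  p4 = (rec X. b.(a.b.X + (c.X)\{b,c}) + (a.c.X\{c} + a.c.b.0))\{c} has moves —a→ p7, —a→ p8, —b→ p9
  p5 = b.0 has moves —b→ p10
  p6 = b.(rec X. b.(a.b.X + (c.X)\{b,c}) + (a.c.X\{c} + a.c.b.0)) has moves —b→ p0
  p7 = (c.(rec X. b.(a.b.X + (c.X)\{b,c}) + (a.c.X\{c} + a.c.b.0))\{c})\{c} has moves ∅
  p8 = (c.b.0)\{c} has moves ∅
  p9 = (a.b.(rec X. b.(a.b.X + (c.X)\{b,c}) + (a.c.X\{c} + a.c.b.0)) + (c.(rec X. b.(a.b.X + (c.X)\{b,c}) + (a.c.X\{c} + a.c.b.0)))\{b,c})\{c} has moves —a→ p11
  p10 = 0 has moves ∅
  p11 = (b.(rec X. b.(a.b.X + (c.X)\{b,c}) + (a.c.X\{c} + a.c.b.0)))\{c} has moves —b→ p4
LTS(Q): 12 reachable states
  q0 = rec X. b.(a.c.X + (c.X)\{b,c}) + (a.c.X\{c} + a.c.b.0) has moves —a→ q1, —a→ q2, —b→ q3
  q1 = c.(rec X. b.(a.c.X + (c.X)\{b,c}) + (a.c.X\{c} + a.c.b.0))\{c} has moves —c→ q4
  q2 = c.b.0 has moves —c→ q5
  q3 = a.c.(rec X. b.(a.c.X + (c.X)\{b,c}) + (a.c.X\{c} + a.c.b.0)) + (c.(rec X. b.(a.c.X + (c.X)\{b,c}) + (a.c.X\{c} + a.c.b.0)))\{b,c} has moves —a→ q6
  q4 = (rec X. b.(a.c.X + (c.X)\{b,c}) + (a.c.X\{c} + a.c.b.0))\{c} has moves —a→ q7, —a→ q8, —b→ q9
  q5 = b.0 has moves —b→ q10
  q6 = c.(rec X. b.(a.c.X + (c.X)\{b,c}) + (a.c.X\{c} + a.c.b.0)) has moves —c→ q0
  q7 = (c.(rec X. b.(a.c.X + (c.X)\{b,c}) + (a.c.X\{c} + a.c.b.0))\{c})\{c} has moves ∅
  q8 = (c.b.0)\{c} has moves ∅
  q9 = (a.c.(rec X. b.(a.c.X + (c.X)\{b,c}) + (a.c.X\{c} + a.c.b.0)) + (c.(rec X. b.(a.c.X + (c.X)\{b,c}) + (a.c.X\{c} + a.c.b.0)))\{b,c})\{c} has moves —a→ q11
  q10 = 0 has moves ∅
  q11 = (c.(rec X. b.(a.c.X + (c.X)\{b,c}) + (a.c.X\{c} + a.c.b.0)))\{c} has moves ∅
Executing bab from P (initial set {p0}):
  [1] b ⇒ {p3}
  [2] a ⇒ {p6}
  [3] b ⇒ {p0}
  ✓ P
Executing bab from Q (initial set {q0}):
  [1] b ⇒ {q3}
  [2] a ⇒ {q6}
  [3] b ⇒ no successor for Q

bab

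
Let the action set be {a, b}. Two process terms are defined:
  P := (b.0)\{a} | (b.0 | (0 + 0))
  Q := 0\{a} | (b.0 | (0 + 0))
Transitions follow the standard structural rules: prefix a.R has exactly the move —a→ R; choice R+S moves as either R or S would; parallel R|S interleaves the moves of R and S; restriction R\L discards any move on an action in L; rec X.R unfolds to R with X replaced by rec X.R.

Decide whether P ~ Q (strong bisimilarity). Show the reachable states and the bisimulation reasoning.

P's transition system — 4 states:
  u0 = (b.0)\{a} | (b.0 | (0 + 0)) → —b→ u1, —b→ u2
  u1 = (b.0)\{a} | (0 | (0 + 0)) → —b→ u3
  u2 = 0\{a} | (b.0 | (0 + 0)) → —b→ u3
  u3 = 0\{a} | (0 | (0 + 0)) → (no moves)
Q's transition system — 2 states:
  v0 = 0\{a} | (b.0 | (0 + 0)) → —b→ v1
  v1 = 0\{a} | (0 | (0 + 0)) → (no moves)
Partition-refinement fixed point:
  B0 = {u0}
  B1 = {u1, u2, v0}
  B2 = {u3, v1}
u0 ∈ B0, v0 ∈ B1 → different blocks

not bisimilar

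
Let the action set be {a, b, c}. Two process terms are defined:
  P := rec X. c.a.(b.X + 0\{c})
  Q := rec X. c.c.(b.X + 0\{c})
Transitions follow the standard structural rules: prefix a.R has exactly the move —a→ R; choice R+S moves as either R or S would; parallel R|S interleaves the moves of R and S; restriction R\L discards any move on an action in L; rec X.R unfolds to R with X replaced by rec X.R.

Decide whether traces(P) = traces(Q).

trace-distinct — witness ⟨ca⟩

P's transition system — 3 states:
  m0 = rec X. c.a.(b.X + 0\{c}) | —c→ m1
  m1 = a.(b.(rec X. c.a.(b.X + 0\{c})) + 0\{c}) | —a→ m2
  m2 = b.(rec X. c.a.(b.X + 0\{c})) + 0\{c} | —b→ m0
Q's transition system — 3 states:
  n0 = rec X. c.c.(b.X + 0\{c}) | —c→ n1
  n1 = c.(b.(rec X. c.c.(b.X + 0\{c})) + 0\{c}) | —c→ n2
  n2 = b.(rec X. c.c.(b.X + 0\{c})) + 0\{c} | —b→ n0
Trace ⟨ca⟩ through P, begin at {m0}:
  step 1 (c): {m1}
  step 2 (a): {m2}
  — P admits the full trace.
Trace ⟨ca⟩ through Q, begin at {n0}:
  step 1 (c): {n1}
  step 2 (a): no successor for Q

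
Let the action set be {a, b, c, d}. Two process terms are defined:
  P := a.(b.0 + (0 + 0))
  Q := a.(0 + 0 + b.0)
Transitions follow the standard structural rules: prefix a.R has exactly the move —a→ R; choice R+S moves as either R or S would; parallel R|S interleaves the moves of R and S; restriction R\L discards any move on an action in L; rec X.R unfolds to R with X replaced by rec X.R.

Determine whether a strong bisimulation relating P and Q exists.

YES

LTS(P): 3 reachable states
  u0 = a.(b.0 + (0 + 0)) → —a→ u1
  u1 = b.0 + (0 + 0) → —b→ u2
  u2 = 0 → (no moves)
LTS(Q): 3 reachable states
  v0 = a.(0 + 0 + b.0) → —a→ v1
  v1 = 0 + 0 + b.0 → —b→ v2
  v2 = 0 → (no moves)
Partition-refinement fixed point:
  B0 = {u0, v0}
  B1 = {u1, v1}
  B2 = {u2, v2}
u0 ∈ B0, v0 ∈ B0 → same block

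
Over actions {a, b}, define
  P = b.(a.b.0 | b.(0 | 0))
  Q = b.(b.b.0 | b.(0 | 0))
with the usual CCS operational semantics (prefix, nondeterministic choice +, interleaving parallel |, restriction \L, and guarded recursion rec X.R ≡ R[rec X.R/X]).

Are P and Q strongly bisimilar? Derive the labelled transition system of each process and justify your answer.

NO

LTS(P): 7 reachable states
  m0 = b.(a.b.0 | b.(0 | 0)) has moves ··b··> m1
  m1 = a.b.0 | b.(0 | 0) has moves ··a··> m2, ··b··> m3
  m2 = b.0 | b.(0 | 0) has moves ··b··> m4, ··b··> m5
  m3 = a.b.0 | (0 | 0) has moves ··a··> m5
  m4 = 0 | b.(0 | 0) has moves ··b··> m6
  m5 = b.0 | (0 | 0) has moves ··b··> m6
  m6 = 0 | (0 | 0) has moves deadlocked
LTS(Q): 7 reachable states
  n0 = b.(b.b.0 | b.(0 | 0)) has moves ··b··> n1
  n1 = b.b.0 | b.(0 | 0) has moves ··b··> n2, ··b··> n3
  n2 = b.0 | b.(0 | 0) has moves ··b··> n4, ··b··> n5
  n3 = b.b.0 | (0 | 0) has moves ··b··> n5
  n4 = 0 | b.(0 | 0) has moves ··b··> n6
  n5 = b.0 | (0 | 0) has moves ··b··> n6
  n6 = 0 | (0 | 0) has moves deadlocked
Coarsest stable partition (strong bisimilarity classes):
  B0 = {m0}
  B1 = {m1}
  B2 = {m2, n2, n3}
  B3 = {m4, m5, n4, n5}
  B4 = {m6, n6}
  B5 = {m3}
  B6 = {n0}
  B7 = {n1}
m0 ∈ B0, n0 ∈ B6 → different blocks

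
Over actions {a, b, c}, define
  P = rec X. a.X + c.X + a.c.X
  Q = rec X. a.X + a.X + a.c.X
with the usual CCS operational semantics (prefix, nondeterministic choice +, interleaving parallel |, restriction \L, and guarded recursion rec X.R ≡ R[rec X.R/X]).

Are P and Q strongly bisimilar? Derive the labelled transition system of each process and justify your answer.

NO

LTS(P): 2 reachable states
  u0 = rec X. a.X + c.X + a.c.X has moves =a=> u0, =a=> u1, =c=> u0
  u1 = c.(rec X. a.X + c.X + a.c.X) has moves =c=> u0
LTS(Q): 2 reachable states
  v0 = rec X. a.X + a.X + a.c.X has moves =a=> v0, =a=> v1
  v1 = c.(rec X. a.X + a.X + a.c.X) has moves =c=> v0
Partition-refinement fixed point:
  B0 = {u0}
  B1 = {u1}
  B2 = {v0}
  B3 = {v1}
u0 ∈ B0, v0 ∈ B2 → different blocks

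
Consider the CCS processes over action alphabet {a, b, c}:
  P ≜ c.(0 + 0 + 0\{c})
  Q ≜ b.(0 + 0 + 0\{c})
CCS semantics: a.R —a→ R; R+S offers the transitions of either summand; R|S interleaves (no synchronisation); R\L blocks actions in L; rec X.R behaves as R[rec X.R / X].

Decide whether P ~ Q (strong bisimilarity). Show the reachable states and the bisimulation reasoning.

P ≁ Q

Reachable graph of P (2 states):
  s0 = c.(0 + 0 + 0\{c}) → ··c··> s1
  s1 = 0 + 0 + 0\{c} → ∅
Reachable graph of Q (2 states):
  t0 = b.(0 + 0 + 0\{c}) → ··b··> t1
  t1 = 0 + 0 + 0\{c} → ∅
Coarsest stable partition (strong bisimilarity classes):
  B0 = {s0}
  B1 = {s1, t1}
  B2 = {t0}
s0 ∈ B0, t0 ∈ B2 → different blocks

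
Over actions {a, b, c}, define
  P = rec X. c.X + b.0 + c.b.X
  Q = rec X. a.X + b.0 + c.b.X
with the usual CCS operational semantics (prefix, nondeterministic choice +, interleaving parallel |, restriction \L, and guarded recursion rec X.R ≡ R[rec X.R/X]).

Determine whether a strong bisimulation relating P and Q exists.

not bisimilar

Reachable graph of P (3 states):
  s0 = rec X. c.X + b.0 + c.b.X :: —b→ s1, —c→ s0, —c→ s2
  s1 = 0 :: (no moves)
  s2 = b.(rec X. c.X + b.0 + c.b.X) :: —b→ s0
Reachable graph of Q (3 states):
  t0 = rec X. a.X + b.0 + c.b.X :: —a→ t0, —b→ t1, —c→ t2
  t1 = 0 :: (no moves)
  t2 = b.(rec X. a.X + b.0 + c.b.X) :: —b→ t0
Partition-refinement fixed point:
  B0 = {s0}
  B1 = {s1, t1}
  B2 = {s2}
  B3 = {t0}
  B4 = {t2}
s0 ∈ B0, t0 ∈ B3 → different blocks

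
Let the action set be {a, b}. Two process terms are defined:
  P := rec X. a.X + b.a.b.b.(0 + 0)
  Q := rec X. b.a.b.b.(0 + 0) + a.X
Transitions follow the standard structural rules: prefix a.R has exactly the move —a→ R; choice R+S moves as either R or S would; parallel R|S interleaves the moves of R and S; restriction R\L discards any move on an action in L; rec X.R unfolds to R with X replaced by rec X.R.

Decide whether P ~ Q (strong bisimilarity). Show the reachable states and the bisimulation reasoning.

P ~ Q

Reachable graph of P (5 states):
  m0 = rec X. a.X + b.a.b.b.(0 + 0) | —a→ m0, —b→ m1
  m1 = a.b.b.(0 + 0) | —a→ m2
  m2 = b.b.(0 + 0) | —b→ m3
  m3 = b.(0 + 0) | —b→ m4
  m4 = 0 + 0 | ·
Reachable graph of Q (5 states):
  n0 = rec X. b.a.b.b.(0 + 0) + a.X | —a→ n0, —b→ n1
  n1 = a.b.b.(0 + 0) | —a→ n2
  n2 = b.b.(0 + 0) | —b→ n3
  n3 = b.(0 + 0) | —b→ n4
  n4 = 0 + 0 | ·
Coarsest stable partition (strong bisimilarity classes):
  B0 = {m0, n0}
  B1 = {m1, n1}
  B2 = {m2, n2}
  B3 = {m3, n3}
  B4 = {m4, n4}
m0 ∈ B0, n0 ∈ B0 → same block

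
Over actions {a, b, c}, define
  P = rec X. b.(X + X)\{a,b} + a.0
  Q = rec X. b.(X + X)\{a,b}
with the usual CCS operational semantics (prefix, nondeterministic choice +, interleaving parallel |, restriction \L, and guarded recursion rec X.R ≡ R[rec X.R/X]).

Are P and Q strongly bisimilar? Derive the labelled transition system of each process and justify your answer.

Reachable graph of P (3 states):
  s0 = rec X. b.(X + X)\{a,b} + a.0 has moves ··a··> s1, ··b··> s2
  s1 = 0 has moves ·
  s2 = ((rec X. b.(X + X)\{a,b} + a.0) + (rec X. b.(X + X)\{a,b} + a.0))\{a,b} has moves ·
Reachable graph of Q (2 states):
  t0 = rec X. b.(X + X)\{a,b} has moves ··b··> t1
  t1 = ((rec X. b.(X + X)\{a,b}) + (rec X. b.(X + X)\{a,b}))\{a,b} has moves ·
Bisimilarity quotient blocks:
  B0 = {s0}
  B1 = {s1, s2, t1}
  B2 = {t0}
s0 ∈ B0, t0 ∈ B2 → different blocks

NO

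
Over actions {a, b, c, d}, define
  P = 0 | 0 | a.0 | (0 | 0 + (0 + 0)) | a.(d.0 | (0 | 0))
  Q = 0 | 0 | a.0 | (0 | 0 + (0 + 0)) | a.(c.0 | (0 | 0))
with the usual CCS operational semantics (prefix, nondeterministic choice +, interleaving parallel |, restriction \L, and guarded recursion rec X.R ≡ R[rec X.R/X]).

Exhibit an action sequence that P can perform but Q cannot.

ad

P's transition system — 6 states:
  s0 = 0 | 0 | a.0 | (0 | 0 + (0 + 0)) | a.(d.0 | (0 | 0)) ⊢ --a--▸ s1, --a--▸ s2
  s1 = 0 | 0 | 0 | (0 | 0 + (0 + 0)) | a.(d.0 | (0 | 0)) ⊢ --a--▸ s3
  s2 = 0 | 0 | a.0 | (0 | 0 + (0 + 0)) | (d.0 | (0 | 0)) ⊢ --a--▸ s3, --d--▸ s4
  s3 = 0 | 0 | 0 | (0 | 0 + (0 + 0)) | (d.0 | (0 | 0)) ⊢ --d--▸ s5
  s4 = 0 | 0 | a.0 | (0 | 0 + (0 + 0)) | (0 | (0 | 0)) ⊢ --a--▸ s5
  s5 = 0 | 0 | 0 | (0 | 0 + (0 + 0)) | (0 | (0 | 0)) ⊢ deadlocked
Q's transition system — 6 states:
  t0 = 0 | 0 | a.0 | (0 | 0 + (0 + 0)) | a.(c.0 | (0 | 0)) ⊢ --a--▸ t1, --a--▸ t2
  t1 = 0 | 0 | 0 | (0 | 0 + (0 + 0)) | a.(c.0 | (0 | 0)) ⊢ --a--▸ t3
  t2 = 0 | 0 | a.0 | (0 | 0 + (0 + 0)) | (c.0 | (0 | 0)) ⊢ --a--▸ t3, --c--▸ t4
  t3 = 0 | 0 | 0 | (0 | 0 + (0 + 0)) | (c.0 | (0 | 0)) ⊢ --c--▸ t5
  t4 = 0 | 0 | a.0 | (0 | 0 + (0 + 0)) | (0 | (0 | 0)) ⊢ --a--▸ t5
  t5 = 0 | 0 | 0 | (0 | 0 + (0 + 0)) | (0 | (0 | 0)) ⊢ deadlocked
Executing ad from P (initial set {s0}):
  step 1 (a): {s1, s2}
  step 2 (d): {s4}
  P completes σ.
Executing ad from Q (initial set {t0}):
  step 1 (a): {t1, t2}
  step 2 (d): no successor for Q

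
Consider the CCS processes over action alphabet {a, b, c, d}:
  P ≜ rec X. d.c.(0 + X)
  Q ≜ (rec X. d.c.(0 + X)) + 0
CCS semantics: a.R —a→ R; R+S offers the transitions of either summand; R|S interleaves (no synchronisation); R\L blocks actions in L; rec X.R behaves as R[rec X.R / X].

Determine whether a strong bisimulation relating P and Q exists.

Reachable graph of P (3 states):
  p0 = rec X. d.c.(0 + X) ⊢ ··d··> p1
  p1 = c.(0 + (rec X. d.c.(0 + X))) ⊢ ··c··> p2
  p2 = 0 + (rec X. d.c.(0 + X)) ⊢ ··d··> p1
Reachable graph of Q (3 states):
  q0 = (rec X. d.c.(0 + X)) + 0 ⊢ ··d··> q1
  q1 = c.(0 + (rec X. d.c.(0 + X))) ⊢ ··c··> q2
  q2 = 0 + (rec X. d.c.(0 + X)) ⊢ ··d··> q1
Partition-refinement fixed point:
  B0 = {p0, p2, q0, q2}
  B1 = {p1, q1}
p0 ∈ B0, q0 ∈ B0 → same block

YES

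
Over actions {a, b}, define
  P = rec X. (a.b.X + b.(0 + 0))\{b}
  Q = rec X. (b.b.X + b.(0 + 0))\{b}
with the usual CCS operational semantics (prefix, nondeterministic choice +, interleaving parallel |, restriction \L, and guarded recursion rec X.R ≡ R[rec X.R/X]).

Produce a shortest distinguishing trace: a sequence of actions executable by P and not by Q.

LTS(P): 2 reachable states
  s0 = rec X. (a.b.X + b.(0 + 0))\{b} has moves ··a··> s1
  s1 = (b.(rec X. (a.b.X + b.(0 + 0))\{b}))\{b} has moves (no moves)
LTS(Q): 1 reachable states
  t0 = rec X. (b.b.X + b.(0 + 0))\{b} has moves (no moves)
Trace ⟨a⟩ through P, begin at {s0}:
  [1] a ⇒ {s1}
  P completes σ.
Trace ⟨a⟩ through Q, begin at {t0}:
  [1] a ⇒ no successor for Q

a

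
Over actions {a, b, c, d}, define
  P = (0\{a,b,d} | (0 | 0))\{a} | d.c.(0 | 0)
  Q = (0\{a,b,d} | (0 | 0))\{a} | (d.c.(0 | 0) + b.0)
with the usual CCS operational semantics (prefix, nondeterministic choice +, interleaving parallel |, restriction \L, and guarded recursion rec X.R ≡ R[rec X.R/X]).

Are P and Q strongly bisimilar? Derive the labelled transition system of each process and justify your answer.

P ≁ Q

P's transition system — 3 states:
  s0 = (0\{a,b,d} | (0 | 0))\{a} | d.c.(0 | 0) ⊢ —d→ s1
  s1 = (0\{a,b,d} | (0 | 0))\{a} | c.(0 | 0) ⊢ —c→ s2
  s2 = (0\{a,b,d} | (0 | 0))\{a} | (0 | 0) ⊢ deadlocked
Q's transition system — 4 states:
  t0 = (0\{a,b,d} | (0 | 0))\{a} | (d.c.(0 | 0) + b.0) ⊢ —b→ t1, —d→ t2
  t1 = (0\{a,b,d} | (0 | 0))\{a} | 0 ⊢ deadlocked
  t2 = (0\{a,b,d} | (0 | 0))\{a} | c.(0 | 0) ⊢ —c→ t3
  t3 = (0\{a,b,d} | (0 | 0))\{a} | (0 | 0) ⊢ deadlocked
Partition-refinement fixed point:
  B0 = {s0}
  B1 = {s1, t2}
  B2 = {s2, t1, t3}
  B3 = {t0}
s0 ∈ B0, t0 ∈ B3 → different blocks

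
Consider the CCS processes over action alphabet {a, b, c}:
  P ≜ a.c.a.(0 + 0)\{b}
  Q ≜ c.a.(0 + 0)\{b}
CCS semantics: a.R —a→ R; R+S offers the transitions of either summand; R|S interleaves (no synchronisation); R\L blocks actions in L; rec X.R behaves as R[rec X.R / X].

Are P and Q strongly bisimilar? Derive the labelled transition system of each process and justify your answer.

P ≁ Q

Reachable graph of P (4 states):
  u0 = a.c.a.(0 + 0)\{b} has moves =a=> u1
  u1 = c.a.(0 + 0)\{b} has moves =c=> u2
  u2 = a.(0 + 0)\{b} has moves =a=> u3
  u3 = (0 + 0)\{b} has moves deadlocked
Reachable graph of Q (3 states):
  v0 = c.a.(0 + 0)\{b} has moves =c=> v1
  v1 = a.(0 + 0)\{b} has moves =a=> v2
  v2 = (0 + 0)\{b} has moves deadlocked
Bisimilarity quotient blocks:
  B0 = {u0}
  B1 = {u1, v0}
  B2 = {u2, v1}
  B3 = {u3, v2}
u0 ∈ B0, v0 ∈ B1 → different blocks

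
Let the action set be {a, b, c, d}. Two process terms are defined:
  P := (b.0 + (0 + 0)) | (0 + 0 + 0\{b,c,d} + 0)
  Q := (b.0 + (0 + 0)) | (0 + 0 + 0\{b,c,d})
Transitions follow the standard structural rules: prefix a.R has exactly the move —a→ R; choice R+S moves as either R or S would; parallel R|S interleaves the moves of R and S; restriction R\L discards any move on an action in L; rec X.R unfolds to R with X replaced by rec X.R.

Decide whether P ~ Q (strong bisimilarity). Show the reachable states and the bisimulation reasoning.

bisimilar

LTS(P): 2 reachable states
  s0 = (b.0 + (0 + 0)) | (0 + 0 + 0\{b,c,d} + 0) has moves ··b··> s1
  s1 = 0 | (0 + 0 + 0\{b,c,d} + 0) has moves deadlocked
LTS(Q): 2 reachable states
  t0 = (b.0 + (0 + 0)) | (0 + 0 + 0\{b,c,d}) has moves ··b··> t1
  t1 = 0 | (0 + 0 + 0\{b,c,d}) has moves deadlocked
Coarsest stable partition (strong bisimilarity classes):
  B0 = {s0, t0}
  B1 = {s1, t1}
s0 ∈ B0, t0 ∈ B0 → same block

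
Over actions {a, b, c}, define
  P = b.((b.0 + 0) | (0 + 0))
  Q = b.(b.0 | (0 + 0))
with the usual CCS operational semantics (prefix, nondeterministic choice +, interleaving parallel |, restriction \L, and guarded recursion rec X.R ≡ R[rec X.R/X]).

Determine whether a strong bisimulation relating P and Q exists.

P's transition system — 3 states:
  u0 = b.((b.0 + 0) | (0 + 0)) ⊢ ··b··> u1
  u1 = (b.0 + 0) | (0 + 0) ⊢ ··b··> u2
  u2 = 0 | (0 + 0) ⊢ ∅
Q's transition system — 3 states:
  v0 = b.(b.0 | (0 + 0)) ⊢ ··b··> v1
  v1 = b.0 | (0 + 0) ⊢ ··b··> v2
  v2 = 0 | (0 + 0) ⊢ ∅
Coarsest stable partition (strong bisimilarity classes):
  B0 = {u0, v0}
  B1 = {u1, v1}
  B2 = {u2, v2}
u0 ∈ B0, v0 ∈ B0 → same block

YES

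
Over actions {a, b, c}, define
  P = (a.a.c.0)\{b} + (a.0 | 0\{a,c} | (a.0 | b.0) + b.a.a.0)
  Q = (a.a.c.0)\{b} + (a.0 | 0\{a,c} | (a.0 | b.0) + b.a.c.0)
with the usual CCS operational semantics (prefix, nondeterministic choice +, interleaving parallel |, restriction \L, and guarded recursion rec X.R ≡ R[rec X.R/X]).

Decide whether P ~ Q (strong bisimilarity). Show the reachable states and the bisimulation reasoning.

Reachable graph of P (14 states):
  p0 = (a.a.c.0)\{b} + (a.0 | 0\{a,c} | (a.0 | b.0) + b.a.a.0) → --a--▸ p1, --a--▸ p2, --a--▸ p3, --b--▸ p4, --b--▸ p5
  p1 = (a.c.0)\{b} → --a--▸ p6
  p2 = 0 | 0\{a,c} | (a.0 | b.0) → --a--▸ p7, --b--▸ p8
  p3 = a.0 | 0\{a,c} | (0 | b.0) → --a--▸ p7, --b--▸ p9
  p4 = a.0 | 0\{a,c} | (a.0 | 0) → --a--▸ p8, --a--▸ p9
  p5 = a.a.0 → --a--▸ p10
  p6 = (c.0)\{b} → --c--▸ p11
  p7 = 0 | 0\{a,c} | (0 | b.0) → --b--▸ p12
  p8 = 0 | 0\{a,c} | (a.0 | 0) → --a--▸ p12
  p9 = a.0 | 0\{a,c} | (0 | 0) → --a--▸ p12
  p10 = a.0 → --a--▸ p13
  p11 = 0\{b} → stopped
  p12 = 0 | 0\{a,c} | (0 | 0) → stopped
  p13 = 0 → stopped
Reachable graph of Q (14 states):
  q0 = (a.a.c.0)\{b} + (a.0 | 0\{a,c} | (a.0 | b.0) + b.a.c.0) → --a--▸ q1, --a--▸ q2, --a--▸ q3, --b--▸ q4, --b--▸ q5
  q1 = (a.c.0)\{b} → --a--▸ q6
  q2 = 0 | 0\{a,c} | (a.0 | b.0) → --a--▸ q7, --b--▸ q8
  q3 = a.0 | 0\{a,c} | (0 | b.0) → --a--▸ q7, --b--▸ q9
  q4 = a.0 | 0\{a,c} | (a.0 | 0) → --a--▸ q8, --a--▸ q9
  q5 = a.c.0 → --a--▸ q10
  q6 = (c.0)\{b} → --c--▸ q11
  q7 = 0 | 0\{a,c} | (0 | b.0) → --b--▸ q12
  q8 = 0 | 0\{a,c} | (a.0 | 0) → --a--▸ q12
  q9 = a.0 | 0\{a,c} | (0 | 0) → --a--▸ q12
  q10 = c.0 → --c--▸ q13
  q11 = 0\{b} → stopped
  q12 = 0 | 0\{a,c} | (0 | 0) → stopped
  q13 = 0 → stopped
Coarsest stable partition (strong bisimilarity classes):
  B0 = {p0}
  B1 = {p4, p5, q4}
  B2 = {p10, p8, p9, q8, q9}
  B3 = {p11, p12, p13, q11, q12, q13}
  B4 = {p2, p3, q2, q3}
  B5 = {p7, q7}
  B6 = {p1, q1, q5}
  B7 = {p6, q10, q6}
  B8 = {q0}
p0 ∈ B0, q0 ∈ B8 → different blocks

NO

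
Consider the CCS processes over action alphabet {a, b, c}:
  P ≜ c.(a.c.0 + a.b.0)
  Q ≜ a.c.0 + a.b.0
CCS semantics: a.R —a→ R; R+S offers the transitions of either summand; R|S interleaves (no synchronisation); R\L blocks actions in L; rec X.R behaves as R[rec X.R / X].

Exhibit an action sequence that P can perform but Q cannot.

c

P's transition system — 5 states:
  m0 = c.(a.c.0 + a.b.0) → -c-> m1
  m1 = a.c.0 + a.b.0 → -a-> m2, -a-> m3
  m2 = b.0 → -b-> m4
  m3 = c.0 → -c-> m4
  m4 = 0 → ·
Q's transition system — 4 states:
  n0 = a.c.0 + a.b.0 → -a-> n1, -a-> n2
  n1 = b.0 → -b-> n3
  n2 = c.0 → -c-> n3
  n3 = 0 → ·
Executing c from P (initial set {m0}):
  after c @ step 1: {m1}
  ✓ P
Executing c from Q (initial set {n0}):
  after c @ step 1: ∅  — Q cannot continue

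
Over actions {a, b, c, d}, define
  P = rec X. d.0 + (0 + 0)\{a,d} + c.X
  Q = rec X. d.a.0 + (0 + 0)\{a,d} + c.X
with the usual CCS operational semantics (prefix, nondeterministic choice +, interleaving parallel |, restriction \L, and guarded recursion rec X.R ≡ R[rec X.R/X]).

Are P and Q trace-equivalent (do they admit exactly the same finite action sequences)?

Reachable graph of P (2 states):
  m0 = rec X. d.0 + (0 + 0)\{a,d} + c.X :: --c--▸ m0, --d--▸ m1
  m1 = 0 :: ·
Reachable graph of Q (3 states):
  n0 = rec X. d.a.0 + (0 + 0)\{a,d} + c.X :: --c--▸ n0, --d--▸ n1
  n1 = a.0 :: --a--▸ n2
  n2 = 0 :: ·
Run σ = ⟨da⟩ on Q: start {n0}
  after d @ step 1: {n1}
  after a @ step 2: {n2}
  Q completes σ.
Run σ = ⟨da⟩ on P: start {m0}
  after d @ step 1: {m1}
  after a @ step 2: no successor for P

traces(P) ≠ traces(Q) — witness ⟨da⟩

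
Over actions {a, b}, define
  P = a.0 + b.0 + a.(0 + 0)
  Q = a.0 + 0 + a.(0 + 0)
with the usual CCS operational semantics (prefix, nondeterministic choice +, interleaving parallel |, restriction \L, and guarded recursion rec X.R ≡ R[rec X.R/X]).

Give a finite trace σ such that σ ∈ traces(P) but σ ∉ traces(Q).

b

LTS(P): 3 reachable states
  p0 = a.0 + b.0 + a.(0 + 0) ⊢ =a=> p1, =a=> p2, =b=> p1
  p1 = 0 ⊢ (no moves)
  p2 = 0 + 0 ⊢ (no moves)
LTS(Q): 3 reachable states
  q0 = a.0 + 0 + a.(0 + 0) ⊢ =a=> q1, =a=> q2
  q1 = 0 ⊢ (no moves)
  q2 = 0 + 0 ⊢ (no moves)
Trace ⟨b⟩ through P, begin at {p0}:
  [1] b ⇒ {p1}
  ✓ P
Trace ⟨b⟩ through Q, begin at {q0}:
  [1] b ⇒ no successor for Q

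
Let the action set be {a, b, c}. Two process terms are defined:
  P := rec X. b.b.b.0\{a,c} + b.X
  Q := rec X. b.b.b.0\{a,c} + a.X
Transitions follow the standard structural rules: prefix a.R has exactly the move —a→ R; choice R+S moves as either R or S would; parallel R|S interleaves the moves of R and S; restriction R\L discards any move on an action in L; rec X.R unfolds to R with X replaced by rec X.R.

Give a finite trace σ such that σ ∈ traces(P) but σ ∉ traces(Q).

bbbb

LTS(P): 4 reachable states
  m0 = rec X. b.b.b.0\{a,c} + b.X | ··b··> m0, ··b··> m1
  m1 = b.b.0\{a,c} | ··b··> m2
  m2 = b.0\{a,c} | ··b··> m3
  m3 = 0\{a,c} | ·
LTS(Q): 4 reachable states
  n0 = rec X. b.b.b.0\{a,c} + a.X | ··a··> n0, ··b··> n1
  n1 = b.b.0\{a,c} | ··b··> n2
  n2 = b.0\{a,c} | ··b··> n3
  n3 = 0\{a,c} | ·
Run σ = ⟨bbbb⟩ on P: start {m0}
  [1] b ⇒ {m0, m1}
  [2] b ⇒ {m0, m1, m2}
  [3] b ⇒ {m0, m1, m2, m3}
  [4] b ⇒ {m0, m1, m2, m3}
  ✓ P
Run σ = ⟨bbbb⟩ on Q: start {n0}
  [1] b ⇒ {n1}
  [2] b ⇒ {n2}
  [3] b ⇒ {n3}
  [4] b ⇒ ∅  — Q cannot continue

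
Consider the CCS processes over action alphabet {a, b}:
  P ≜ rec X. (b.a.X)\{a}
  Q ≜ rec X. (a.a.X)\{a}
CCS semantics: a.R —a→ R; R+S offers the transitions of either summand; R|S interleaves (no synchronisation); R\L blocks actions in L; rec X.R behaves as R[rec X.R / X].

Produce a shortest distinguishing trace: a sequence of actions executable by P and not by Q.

b

Reachable graph of P (2 states):
  p0 = rec X. (b.a.X)\{a} :: —b→ p1
  p1 = (a.(rec X. (b.a.X)\{a}))\{a} :: deadlocked
Reachable graph of Q (1 states):
  q0 = rec X. (a.a.X)\{a} :: deadlocked
Executing b from P (initial set {p0}):
  [1] b ⇒ {p1}
  ✓ P
Executing b from Q (initial set {q0}):
  [1] b ⇒ ∅  — Q cannot continue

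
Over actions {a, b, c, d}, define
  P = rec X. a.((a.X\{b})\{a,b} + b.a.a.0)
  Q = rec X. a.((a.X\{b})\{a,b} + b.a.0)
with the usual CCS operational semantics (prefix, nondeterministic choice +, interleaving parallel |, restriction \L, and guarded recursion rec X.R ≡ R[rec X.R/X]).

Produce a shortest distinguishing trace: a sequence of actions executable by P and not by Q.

abaa

LTS(P): 5 reachable states
  s0 = rec X. a.((a.X\{b})\{a,b} + b.a.a.0) ⊢ —a→ s1
  s1 = (a.(rec X. a.((a.X\{b})\{a,b} + b.a.a.0))\{b})\{a,b} + b.a.a.0 ⊢ —b→ s2
  s2 = a.a.0 ⊢ —a→ s3
  s3 = a.0 ⊢ —a→ s4
  s4 = 0 ⊢ deadlocked
LTS(Q): 4 reachable states
  t0 = rec X. a.((a.X\{b})\{a,b} + b.a.0) ⊢ —a→ t1
  t1 = (a.(rec X. a.((a.X\{b})\{a,b} + b.a.0))\{b})\{a,b} + b.a.0 ⊢ —b→ t2
  t2 = a.0 ⊢ —a→ t3
  t3 = 0 ⊢ deadlocked
Trace ⟨abaa⟩ through P, begin at {s0}:
  [1] a ⇒ {s1}
  [2] b ⇒ {s2}
  [3] a ⇒ {s3}
  [4] a ⇒ {s4}
  — P admits the full trace.
Trace ⟨abaa⟩ through Q, begin at {t0}:
  [1] a ⇒ {t1}
  [2] b ⇒ {t2}
  [3] a ⇒ {t3}
  [4] a ⇒ no successor for Q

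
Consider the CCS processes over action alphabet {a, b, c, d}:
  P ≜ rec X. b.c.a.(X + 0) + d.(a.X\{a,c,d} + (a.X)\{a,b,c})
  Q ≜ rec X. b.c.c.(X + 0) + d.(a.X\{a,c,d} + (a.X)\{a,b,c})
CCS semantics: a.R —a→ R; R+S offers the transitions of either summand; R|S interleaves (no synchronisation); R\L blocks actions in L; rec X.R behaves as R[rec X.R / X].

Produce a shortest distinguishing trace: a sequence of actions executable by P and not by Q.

bca

LTS(P): 7 reachable states
  u0 = rec X. b.c.a.(X + 0) + d.(a.X\{a,c,d} + (a.X)\{a,b,c}) :: ··b··> u1, ··d··> u2
  u1 = c.a.((rec X. b.c.a.(X + 0) + d.(a.X\{a,c,d} + (a.X)\{a,b,c})) + 0) :: ··c··> u3
  u2 = a.(rec X. b.c.a.(X + 0) + d.(a.X\{a,c,d} + (a.X)\{a,b,c}))\{a,c,d} + (a.(rec X. b.c.a.(X + 0) + d.(a.X\{a,c,d} + (a.X)\{a,b,c})))\{a,b,c} :: ··a··> u4
  u3 = a.((rec X. b.c.a.(X + 0) + d.(a.X\{a,c,d} + (a.X)\{a,b,c})) + 0) :: ··a··> u5
  u4 = (rec X. b.c.a.(X + 0) + d.(a.X\{a,c,d} + (a.X)\{a,b,c}))\{a,c,d} :: ··b··> u6
  u5 = (rec X. b.c.a.(X + 0) + d.(a.X\{a,c,d} + (a.X)\{a,b,c})) + 0 :: ··b··> u1, ··d··> u2
  u6 = (c.a.((rec X. b.c.a.(X + 0) + d.(a.X\{a,c,d} + (a.X)\{a,b,c})) + 0))\{a,c,d} :: stopped
LTS(Q): 7 reachable states
  v0 = rec X. b.c.c.(X + 0) + d.(a.X\{a,c,d} + (a.X)\{a,b,c}) :: ··b··> v1, ··d··> v2
  v1 = c.c.((rec X. b.c.c.(X + 0) + d.(a.X\{a,c,d} + (a.X)\{a,b,c})) + 0) :: ··c··> v3
  v2 = a.(rec X. b.c.c.(X + 0) + d.(a.X\{a,c,d} + (a.X)\{a,b,c}))\{a,c,d} + (a.(rec X. b.c.c.(X + 0) + d.(a.X\{a,c,d} + (a.X)\{a,b,c})))\{a,b,c} :: ··a··> v4
  v3 = c.((rec X. b.c.c.(X + 0) + d.(a.X\{a,c,d} + (a.X)\{a,b,c})) + 0) :: ··c··> v5
  v4 = (rec X. b.c.c.(X + 0) + d.(a.X\{a,c,d} + (a.X)\{a,b,c}))\{a,c,d} :: ··b··> v6
  v5 = (rec X. b.c.c.(X + 0) + d.(a.X\{a,c,d} + (a.X)\{a,b,c})) + 0 :: ··b··> v1, ··d··> v2
  v6 = (c.c.((rec X. b.c.c.(X + 0) + d.(a.X\{a,c,d} + (a.X)\{a,b,c})) + 0))\{a,c,d} :: stopped
Executing bca from P (initial set {u0}):
  step 1 (b): {u1}
  step 2 (c): {u3}
  step 3 (a): {u5}
  — P admits the full trace.
Executing bca from Q (initial set {v0}):
  step 1 (b): {v1}
  step 2 (c): {v3}
  step 3 (a): ∅ (Q stuck)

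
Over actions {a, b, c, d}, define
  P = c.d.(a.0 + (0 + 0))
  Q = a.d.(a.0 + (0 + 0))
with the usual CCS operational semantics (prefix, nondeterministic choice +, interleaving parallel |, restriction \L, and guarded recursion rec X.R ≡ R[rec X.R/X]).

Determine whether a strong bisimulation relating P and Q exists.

NO

Reachable graph of P (4 states):
  p0 = c.d.(a.0 + (0 + 0)) has moves ··c··> p1
  p1 = d.(a.0 + (0 + 0)) has moves ··d··> p2
  p2 = a.0 + (0 + 0) has moves ··a··> p3
  p3 = 0 has moves ∅
Reachable graph of Q (4 states):
  q0 = a.d.(a.0 + (0 + 0)) has moves ··a··> q1
  q1 = d.(a.0 + (0 + 0)) has moves ··d··> q2
  q2 = a.0 + (0 + 0) has moves ··a··> q3
  q3 = 0 has moves ∅
Coarsest stable partition (strong bisimilarity classes):
  B0 = {p0}
  B1 = {p1, q1}
  B2 = {p2, q2}
  B3 = {p3, q3}
  B4 = {q0}
p0 ∈ B0, q0 ∈ B4 → different blocks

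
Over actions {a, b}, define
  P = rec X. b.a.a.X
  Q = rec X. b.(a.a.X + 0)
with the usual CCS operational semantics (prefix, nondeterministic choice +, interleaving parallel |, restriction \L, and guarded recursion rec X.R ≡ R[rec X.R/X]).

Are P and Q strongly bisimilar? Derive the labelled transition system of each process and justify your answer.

YES

Reachable graph of P (3 states):
  u0 = rec X. b.a.a.X | -b-> u1
  u1 = a.a.(rec X. b.a.a.X) | -a-> u2
  u2 = a.(rec X. b.a.a.X) | -a-> u0
Reachable graph of Q (3 states):
  v0 = rec X. b.(a.a.X + 0) | -b-> v1
  v1 = a.a.(rec X. b.(a.a.X + 0)) + 0 | -a-> v2
  v2 = a.(rec X. b.(a.a.X + 0)) | -a-> v0
Partition-refinement fixed point:
  B0 = {u0, v0}
  B1 = {u1, v1}
  B2 = {u2, v2}
u0 ∈ B0, v0 ∈ B0 → same block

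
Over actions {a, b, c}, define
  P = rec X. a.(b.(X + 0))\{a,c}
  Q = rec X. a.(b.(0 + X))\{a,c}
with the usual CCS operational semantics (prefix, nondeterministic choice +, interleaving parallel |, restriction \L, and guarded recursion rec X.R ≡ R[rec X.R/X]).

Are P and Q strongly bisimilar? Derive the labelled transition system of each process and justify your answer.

P ~ Q

Reachable graph of P (3 states):
  p0 = rec X. a.(b.(X + 0))\{a,c} :: —a→ p1
  p1 = (b.((rec X. a.(b.(X + 0))\{a,c}) + 0))\{a,c} :: —b→ p2
  p2 = ((rec X. a.(b.(X + 0))\{a,c}) + 0)\{a,c} :: stopped
Reachable graph of Q (3 states):
  q0 = rec X. a.(b.(0 + X))\{a,c} :: —a→ q1
  q1 = (b.(0 + (rec X. a.(b.(0 + X))\{a,c})))\{a,c} :: —b→ q2
  q2 = (0 + (rec X. a.(b.(0 + X))\{a,c}))\{a,c} :: stopped
Coarsest stable partition (strong bisimilarity classes):
  B0 = {p0, q0}
  B1 = {p1, q1}
  B2 = {p2, q2}
p0 ∈ B0, q0 ∈ B0 → same block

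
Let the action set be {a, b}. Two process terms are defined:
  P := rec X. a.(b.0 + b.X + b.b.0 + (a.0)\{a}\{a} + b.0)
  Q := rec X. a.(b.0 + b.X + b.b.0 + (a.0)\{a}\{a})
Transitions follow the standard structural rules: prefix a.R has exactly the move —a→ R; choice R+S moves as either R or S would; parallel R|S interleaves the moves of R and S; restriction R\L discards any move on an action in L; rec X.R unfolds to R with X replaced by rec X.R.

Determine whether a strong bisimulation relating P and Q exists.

P ~ Q

P's transition system — 4 states:
  p0 = rec X. a.(b.0 + b.X + b.b.0 + (a.0)\{a}\{a} + b.0) :: ··a··> p1
  p1 = b.0 + b.(rec X. a.(b.0 + b.X + b.b.0 + (a.0)\{a}\{a} + b.0)) + b.b.0 + (a.0)\{a}\{a} + b.0 :: ··b··> p0, ··b··> p2, ··b··> p3
  p2 = 0 :: stopped
  p3 = b.0 :: ··b··> p2
Q's transition system — 4 states:
  q0 = rec X. a.(b.0 + b.X + b.b.0 + (a.0)\{a}\{a}) :: ··a··> q1
  q1 = b.0 + b.(rec X. a.(b.0 + b.X + b.b.0 + (a.0)\{a}\{a})) + b.b.0 + (a.0)\{a}\{a} :: ··b··> q0, ··b··> q2, ··b··> q3
  q2 = 0 :: stopped
  q3 = b.0 :: ··b··> q2
Partition-refinement fixed point:
  B0 = {p0, q0}
  B1 = {p1, q1}
  B2 = {p3, q3}
  B3 = {p2, q2}
p0 ∈ B0, q0 ∈ B0 → same block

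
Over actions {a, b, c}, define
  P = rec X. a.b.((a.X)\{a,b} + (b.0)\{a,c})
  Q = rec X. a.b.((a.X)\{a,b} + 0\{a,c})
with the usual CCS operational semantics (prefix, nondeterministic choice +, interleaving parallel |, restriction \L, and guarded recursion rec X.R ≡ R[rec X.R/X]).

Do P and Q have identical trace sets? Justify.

Reachable graph of P (4 states):
  s0 = rec X. a.b.((a.X)\{a,b} + (b.0)\{a,c}) | --a--▸ s1
  s1 = b.((a.(rec X. a.b.((a.X)\{a,b} + (b.0)\{a,c})))\{a,b} + (b.0)\{a,c}) | --b--▸ s2
  s2 = (a.(rec X. a.b.((a.X)\{a,b} + (b.0)\{a,c})))\{a,b} + (b.0)\{a,c} | --b--▸ s3
  s3 = 0\{a,c} | (no moves)
Reachable graph of Q (3 states):
  t0 = rec X. a.b.((a.X)\{a,b} + 0\{a,c}) | --a--▸ t1
  t1 = b.((a.(rec X. a.b.((a.X)\{a,b} + 0\{a,c})))\{a,b} + 0\{a,c}) | --b--▸ t2
  t2 = (a.(rec X. a.b.((a.X)\{a,b} + 0\{a,c})))\{a,b} + 0\{a,c} | (no moves)
Run σ = ⟨abb⟩ on P: start {s0}
  after a @ step 1: {s1}
  after b @ step 2: {s2}
  after b @ step 3: {s3}
  — P admits the full trace.
Run σ = ⟨abb⟩ on Q: start {t0}
  after a @ step 1: {t1}
  after b @ step 2: {t2}
  after b @ step 3: no successor for Q

NO — witness ⟨abb⟩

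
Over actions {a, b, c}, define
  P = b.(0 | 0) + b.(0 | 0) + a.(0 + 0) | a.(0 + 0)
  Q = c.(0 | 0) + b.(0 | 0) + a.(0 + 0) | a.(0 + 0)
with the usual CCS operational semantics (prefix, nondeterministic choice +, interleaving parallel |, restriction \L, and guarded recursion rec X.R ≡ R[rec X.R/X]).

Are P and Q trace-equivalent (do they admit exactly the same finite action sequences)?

P's transition system — 5 states:
  s0 = b.(0 | 0) + b.(0 | 0) + a.(0 + 0) | a.(0 + 0) → -a-> s1, -a-> s2, -b-> s3
  s1 = (0 + 0) | a.(0 + 0) → -a-> s4
  s2 = a.(0 + 0) | (0 + 0) → -a-> s4
  s3 = 0 | 0 → stopped
  s4 = (0 + 0) | (0 + 0) → stopped
Q's transition system — 5 states:
  t0 = c.(0 | 0) + b.(0 | 0) + a.(0 + 0) | a.(0 + 0) → -a-> t1, -a-> t2, -b-> t3, -c-> t3
  t1 = (0 + 0) | a.(0 + 0) → -a-> t4
  t2 = a.(0 + 0) | (0 + 0) → -a-> t4
  t3 = 0 | 0 → stopped
  t4 = (0 + 0) | (0 + 0) → stopped
Executing c from Q (initial set {t0}):
  step 1 (c): {t3}
  — Q admits the full trace.
Executing c from P (initial set {s0}):
  step 1 (c): ∅  — P cannot continue

traces(P) ≠ traces(Q) — witness ⟨c⟩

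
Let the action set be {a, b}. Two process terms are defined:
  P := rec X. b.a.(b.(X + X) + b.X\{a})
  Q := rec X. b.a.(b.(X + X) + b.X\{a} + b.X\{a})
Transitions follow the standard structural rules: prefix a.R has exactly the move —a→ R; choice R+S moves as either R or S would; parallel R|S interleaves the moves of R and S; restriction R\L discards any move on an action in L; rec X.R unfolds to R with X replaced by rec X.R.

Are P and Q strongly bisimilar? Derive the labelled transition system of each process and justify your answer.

Reachable graph of P (6 states):
  p0 = rec X. b.a.(b.(X + X) + b.X\{a}) ⊢ ··b··> p1
  p1 = a.(b.((rec X. b.a.(b.(X + X) + b.X\{a})) + (rec X. b.a.(b.(X + X) + b.X\{a}))) + b.(rec X. b.a.(b.(X + X) + b.X\{a}))\{a}) ⊢ ··a··> p2
  p2 = b.((rec X. b.a.(b.(X + X) + b.X\{a})) + (rec X. b.a.(b.(X + X) + b.X\{a}))) + b.(rec X. b.a.(b.(X + X) + b.X\{a}))\{a} ⊢ ··b··> p3, ··b··> p4
  p3 = (rec X. b.a.(b.(X + X) + b.X\{a})) + (rec X. b.a.(b.(X + X) + b.X\{a})) ⊢ ··b··> p1
  p4 = (rec X. b.a.(b.(X + X) + b.X\{a}))\{a} ⊢ ··b··> p5
  p5 = (a.(b.((rec X. b.a.(b.(X + X) + b.X\{a})) + (rec X. b.a.(b.(X + X) + b.X\{a}))) + b.(rec X. b.a.(b.(X + X) + b.X\{a}))\{a}))\{a} ⊢ (no moves)
Reachable graph of Q (6 states):
  q0 = rec X. b.a.(b.(X + X) + b.X\{a} + b.X\{a}) ⊢ ··b··> q1
  q1 = a.(b.((rec X. b.a.(b.(X + X) + b.X\{a} + b.X\{a})) + (rec X. b.a.(b.(X + X) + b.X\{a} + b.X\{a}))) + b.(rec X. b.a.(b.(X + X) + b.X\{a} + b.X\{a}))\{a} + b.(rec X. b.a.(b.(X + X) + b.X\{a} + b.X\{a}))\{a}) ⊢ ··a··> q2
  q2 = b.((rec X. b.a.(b.(X + X) + b.X\{a} + b.X\{a})) + (rec X. b.a.(b.(X + X) + b.X\{a} + b.X\{a}))) + b.(rec X. b.a.(b.(X + X) + b.X\{a} + b.X\{a}))\{a} + b.(rec X. b.a.(b.(X + X) + b.X\{a} + b.X\{a}))\{a} ⊢ ··b··> q3, ··b··> q4
  q3 = (rec X. b.a.(b.(X + X) + b.X\{a} + b.X\{a})) + (rec X. b.a.(b.(X + X) + b.X\{a} + b.X\{a})) ⊢ ··b··> q1
  q4 = (rec X. b.a.(b.(X + X) + b.X\{a} + b.X\{a}))\{a} ⊢ ··b··> q5
  q5 = (a.(b.((rec X. b.a.(b.(X + X) + b.X\{a} + b.X\{a})) + (rec X. b.a.(b.(X + X) + b.X\{a} + b.X\{a}))) + b.(rec X. b.a.(b.(X + X) + b.X\{a} + b.X\{a}))\{a} + b.(rec X. b.a.(b.(X + X) + b.X\{a} + b.X\{a}))\{a}))\{a} ⊢ (no moves)
Coarsest stable partition (strong bisimilarity classes):
  B0 = {p0, p3, q0, q3}
  B1 = {p1, q1}
  B2 = {p2, q2}
  B3 = {p4, q4}
  B4 = {p5, q5}
p0 ∈ B0, q0 ∈ B0 → same block

bisimilar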